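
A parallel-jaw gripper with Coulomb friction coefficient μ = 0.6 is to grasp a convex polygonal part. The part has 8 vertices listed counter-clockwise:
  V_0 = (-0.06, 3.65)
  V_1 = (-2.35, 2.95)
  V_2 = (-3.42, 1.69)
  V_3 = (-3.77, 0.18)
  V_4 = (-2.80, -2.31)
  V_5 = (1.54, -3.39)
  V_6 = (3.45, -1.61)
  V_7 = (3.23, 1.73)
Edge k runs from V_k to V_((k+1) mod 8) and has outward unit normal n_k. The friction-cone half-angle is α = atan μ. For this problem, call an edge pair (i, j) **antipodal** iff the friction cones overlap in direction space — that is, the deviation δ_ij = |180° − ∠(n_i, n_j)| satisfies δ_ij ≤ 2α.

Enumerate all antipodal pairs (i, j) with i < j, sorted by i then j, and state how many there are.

count = 9; pairs: (0,4), (0,5), (1,5), (1,6), (2,5), (2,6), (3,6), (3,7), (4,7)

α = atan 0.6 = 30.96°;  2α = 61.93°
n_0 = (-0.2923, +0.9563)
n_1 = (-0.7622, +0.6473)
n_2 = (-0.9742, +0.2258)
n_3 = (-0.9318, -0.3630)
n_4 = (-0.2415, -0.9704)
n_5 = (+0.6818, -0.7316)
n_6 = (+0.9978, +0.0657)
n_7 = (+0.5040, +0.8637)
  (0,1): δ = 147.34°  ·
  (0,2): δ = 120.05°  ·
  (0,3): δ = 85.71°  ·
  (0,4): δ = 30.97°  ✓
  (0,5): δ = 25.99°  ✓
  (0,6): δ = 76.77°  ·
  (0,7): δ = 132.74°  ·
  (1,2): δ = 152.71°  ·
  (1,3): δ = 118.38°  ·
  (1,4): δ = 63.64°  ·
  (1,5): δ = 6.68°  ✓
  (1,6): δ = 44.11°  ✓
  (1,7): δ = 100.07°  ·
  (2,3): δ = 145.67°  ·
  (2,4): δ = 90.92°  ·
  (2,5): δ = 33.97°  ✓
  (2,6): δ = 16.82°  ✓
  (2,7): δ = 72.78°  ·
  (3,4): δ = 125.26°  ·
  (3,5): δ = 68.30°  ·
  (3,6): δ = 17.52°  ✓
  (3,7): δ = 38.45°  ✓
  (4,5): δ = 123.04°  ·
  (4,6): δ = 72.26°  ·
  (4,7): δ = 16.29°  ✓
  (5,6): δ = 129.21°  ·
  (5,7): δ = 73.25°  ·
  (6,7): δ = 124.04°  ·
antipodal pairs: 9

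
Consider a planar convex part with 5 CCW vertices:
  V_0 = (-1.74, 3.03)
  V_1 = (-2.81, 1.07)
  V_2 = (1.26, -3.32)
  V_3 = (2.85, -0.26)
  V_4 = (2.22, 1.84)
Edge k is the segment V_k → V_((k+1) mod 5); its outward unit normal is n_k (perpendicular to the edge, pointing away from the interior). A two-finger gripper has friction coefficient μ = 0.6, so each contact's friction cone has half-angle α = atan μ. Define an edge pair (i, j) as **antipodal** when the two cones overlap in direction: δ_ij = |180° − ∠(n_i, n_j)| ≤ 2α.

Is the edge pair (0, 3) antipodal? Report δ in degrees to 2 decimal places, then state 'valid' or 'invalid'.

δ = 45.33°, valid

α = atan 0.6 = 30.96°;  2α = 61.93°
edge 0: e_0 = (-1.07, -1.96);  n_0 = (-0.8777, +0.4792)
edge 3: e_3 = (-0.63, +2.10);  n_3 = (+0.9578, +0.2873)
∠(n_0, n_3) = 134.67°
δ = |180° − 134.67°| = 45.33°
45.33° ≤ 2α = 61.93°  →  valid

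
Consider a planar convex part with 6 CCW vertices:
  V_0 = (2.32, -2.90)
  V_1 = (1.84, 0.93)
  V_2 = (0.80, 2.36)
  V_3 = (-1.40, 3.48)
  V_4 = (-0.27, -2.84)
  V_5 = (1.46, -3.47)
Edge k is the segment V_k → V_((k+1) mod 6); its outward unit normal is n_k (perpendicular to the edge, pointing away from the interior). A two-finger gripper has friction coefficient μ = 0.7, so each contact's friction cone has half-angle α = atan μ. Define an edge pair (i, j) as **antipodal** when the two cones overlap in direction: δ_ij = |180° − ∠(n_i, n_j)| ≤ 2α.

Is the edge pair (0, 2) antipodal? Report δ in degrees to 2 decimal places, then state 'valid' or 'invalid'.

α = atan 0.7 = 34.99°;  2α = 69.98°
edge 0: e_0 = (-0.48, +3.83);  n_0 = (+0.9922, +0.1244)
edge 2: e_2 = (-2.20, +1.12);  n_2 = (+0.4537, +0.8912)
∠(n_0, n_2) = 55.88°
δ = |180° − 55.88°| = 124.12°
124.12° > 2α = 69.98°  →  invalid

δ = 124.12°, invalid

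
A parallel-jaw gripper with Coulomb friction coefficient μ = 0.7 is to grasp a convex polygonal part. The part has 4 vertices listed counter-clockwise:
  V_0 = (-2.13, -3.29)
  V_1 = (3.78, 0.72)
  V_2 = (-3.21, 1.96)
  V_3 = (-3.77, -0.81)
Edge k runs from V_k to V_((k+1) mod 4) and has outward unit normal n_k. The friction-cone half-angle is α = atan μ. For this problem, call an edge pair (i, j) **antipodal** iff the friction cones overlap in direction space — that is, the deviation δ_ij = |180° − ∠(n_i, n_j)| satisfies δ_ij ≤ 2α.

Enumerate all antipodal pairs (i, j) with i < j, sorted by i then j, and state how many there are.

α = atan 0.7 = 34.99°;  2α = 69.98°
n_0 = (+0.5615, -0.8275)
n_1 = (+0.1747, +0.9846)
n_2 = (-0.9802, +0.1982)
n_3 = (-0.8341, -0.5516)
  (0,1): δ = 44.22°  ✓
  (0,2): δ = 44.41°  ✓
  (0,3): δ = 89.32°  ·
  (1,2): δ = 91.37°  ·
  (1,3): δ = 46.46°  ✓
  (2,3): δ = 135.09°  ·
antipodal pairs: 3

count = 3; pairs: (0,1), (0,2), (1,3)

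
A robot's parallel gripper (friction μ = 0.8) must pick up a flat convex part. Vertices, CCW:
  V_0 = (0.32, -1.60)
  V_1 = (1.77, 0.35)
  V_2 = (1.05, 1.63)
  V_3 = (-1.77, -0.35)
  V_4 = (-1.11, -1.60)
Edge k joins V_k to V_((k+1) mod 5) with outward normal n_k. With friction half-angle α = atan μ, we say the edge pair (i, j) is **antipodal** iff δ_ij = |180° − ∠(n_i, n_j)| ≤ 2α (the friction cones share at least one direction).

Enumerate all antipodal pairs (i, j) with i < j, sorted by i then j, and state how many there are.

count = 5; pairs: (0,2), (0,3), (1,3), (1,4), (2,4)

α = atan 0.8 = 38.66°;  2α = 77.32°
n_0 = (+0.8025, -0.5967)
n_1 = (+0.8716, +0.4903)
n_2 = (-0.5746, +0.8184)
n_3 = (-0.8843, -0.4669)
n_4 = (+0.0000, -1.0000)
  (0,1): δ = 114.01°  ·
  (0,2): δ = 18.29°  ✓
  (0,3): δ = 64.47°  ✓
  (0,4): δ = 126.63°  ·
  (1,2): δ = 84.28°  ·
  (1,3): δ = 1.52°  ✓
  (1,4): δ = 60.64°  ✓
  (2,3): δ = 97.24°  ·
  (2,4): δ = 35.07°  ✓
  (3,4): δ = 117.83°  ·
antipodal pairs: 5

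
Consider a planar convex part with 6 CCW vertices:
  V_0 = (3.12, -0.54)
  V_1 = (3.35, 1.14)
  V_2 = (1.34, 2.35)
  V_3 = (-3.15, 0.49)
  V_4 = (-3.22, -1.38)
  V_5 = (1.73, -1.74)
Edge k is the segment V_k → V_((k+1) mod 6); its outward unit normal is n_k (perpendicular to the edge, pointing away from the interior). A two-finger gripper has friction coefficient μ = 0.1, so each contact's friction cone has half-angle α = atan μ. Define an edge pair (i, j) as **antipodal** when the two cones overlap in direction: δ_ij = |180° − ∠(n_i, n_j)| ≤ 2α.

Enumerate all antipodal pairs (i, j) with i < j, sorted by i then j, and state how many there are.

count = 1; pairs: (0,3)

α = atan 0.1 = 5.71°;  2α = 11.42°
n_0 = (+0.9908, -0.1356)
n_1 = (+0.5157, +0.8567)
n_2 = (-0.3827, +0.9239)
n_3 = (-0.9993, +0.0374)
n_4 = (-0.0725, -0.9974)
n_5 = (+0.6535, -0.7569)
  (0,1): δ = 113.25°  ·
  (0,2): δ = 59.70°  ·
  (0,3): δ = 5.65°  ✓
  (0,4): δ = 93.64°  ·
  (0,5): δ = 138.60°  ·
  (1,2): δ = 126.45°  ·
  (1,3): δ = 61.10°  ·
  (1,4): δ = 26.89°  ·
  (1,5): δ = 71.85°  ·
  (2,3): δ = 114.65°  ·
  (2,4): δ = 26.66°  ·
  (2,5): δ = 18.30°  ·
  (3,4): δ = 92.02°  ·
  (3,5): δ = 47.05°  ·
  (4,5): δ = 135.04°  ·
antipodal pairs: 1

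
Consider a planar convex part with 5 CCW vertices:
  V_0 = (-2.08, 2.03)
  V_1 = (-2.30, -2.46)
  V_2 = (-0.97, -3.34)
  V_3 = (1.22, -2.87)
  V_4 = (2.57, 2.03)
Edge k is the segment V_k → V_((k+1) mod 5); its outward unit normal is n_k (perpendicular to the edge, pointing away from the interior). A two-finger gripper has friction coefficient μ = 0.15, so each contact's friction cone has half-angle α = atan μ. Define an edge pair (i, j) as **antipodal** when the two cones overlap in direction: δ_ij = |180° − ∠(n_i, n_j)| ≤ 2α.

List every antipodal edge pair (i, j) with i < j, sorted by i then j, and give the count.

count = 2; pairs: (0,3), (2,4)

α = atan 0.15 = 8.53°;  2α = 17.06°
n_0 = (-0.9988, +0.0489)
n_1 = (-0.5518, -0.8340)
n_2 = (+0.2098, -0.9777)
n_3 = (+0.9641, -0.2656)
n_4 = (+0.0000, +1.0000)
  (0,1): δ = 120.69°  ·
  (0,2): δ = 75.08°  ·
  (0,3): δ = 12.60°  ✓
  (0,4): δ = 92.81°  ·
  (1,2): δ = 134.40°  ·
  (1,3): δ = 71.91°  ·
  (1,4): δ = 33.49°  ·
  (2,3): δ = 117.52°  ·
  (2,4): δ = 12.11°  ✓
  (3,4): δ = 74.60°  ·
antipodal pairs: 2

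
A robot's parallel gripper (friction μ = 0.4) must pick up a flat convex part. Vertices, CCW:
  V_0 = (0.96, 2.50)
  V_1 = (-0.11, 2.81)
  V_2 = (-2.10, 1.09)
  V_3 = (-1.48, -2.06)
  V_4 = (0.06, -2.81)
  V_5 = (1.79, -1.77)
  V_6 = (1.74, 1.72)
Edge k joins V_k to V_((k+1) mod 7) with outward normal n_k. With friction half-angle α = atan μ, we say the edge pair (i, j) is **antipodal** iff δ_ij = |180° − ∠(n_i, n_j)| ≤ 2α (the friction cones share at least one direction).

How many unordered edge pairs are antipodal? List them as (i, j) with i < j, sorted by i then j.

α = atan 0.4 = 21.80°;  2α = 43.60°
n_0 = (+0.2783, +0.9605)
n_1 = (-0.6539, +0.7566)
n_2 = (-0.9812, -0.1931)
n_3 = (-0.4378, -0.8990)
n_4 = (+0.5152, -0.8571)
n_5 = (+0.9999, +0.0143)
n_6 = (+0.7071, +0.7071)
  (0,1): δ = 123.01°  ·
  (0,2): δ = 62.71°  ·
  (0,3): δ = 9.81°  ✓
  (0,4): δ = 47.17°  ·
  (0,5): δ = 106.98°  ·
  (0,6): δ = 151.16°  ·
  (1,2): δ = 119.70°  ·
  (1,3): δ = 66.80°  ·
  (1,4): δ = 9.83°  ✓
  (1,5): δ = 49.98°  ·
  (1,6): δ = 94.16°  ·
  (2,3): δ = 127.10°  ·
  (2,4): δ = 70.12°  ·
  (2,5): δ = 10.31°  ✓
  (2,6): δ = 33.87°  ✓
  (3,4): δ = 123.02°  ·
  (3,5): δ = 63.21°  ·
  (3,6): δ = 19.03°  ✓
  (4,5): δ = 120.19°  ·
  (4,6): δ = 76.01°  ·
  (5,6): δ = 135.82°  ·
antipodal pairs: 5

count = 5; pairs: (0,3), (1,4), (2,5), (2,6), (3,6)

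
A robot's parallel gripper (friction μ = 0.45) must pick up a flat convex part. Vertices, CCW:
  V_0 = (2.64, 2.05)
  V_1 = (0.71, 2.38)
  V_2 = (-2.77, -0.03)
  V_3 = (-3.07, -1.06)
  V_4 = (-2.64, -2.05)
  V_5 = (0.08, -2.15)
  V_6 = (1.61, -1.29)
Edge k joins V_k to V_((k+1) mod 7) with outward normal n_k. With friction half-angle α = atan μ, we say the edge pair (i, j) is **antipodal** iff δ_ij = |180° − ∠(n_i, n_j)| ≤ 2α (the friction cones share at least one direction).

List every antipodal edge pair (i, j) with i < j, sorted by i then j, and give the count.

count = 8; pairs: (0,4), (0,5), (1,4), (1,5), (1,6), (2,5), (2,6), (3,6)

α = atan 0.45 = 24.23°;  2α = 48.46°
n_0 = (+0.1685, +0.9857)
n_1 = (-0.5693, +0.8221)
n_2 = (-0.9601, +0.2796)
n_3 = (-0.9172, -0.3984)
n_4 = (-0.0367, -0.9993)
n_5 = (+0.4900, -0.8717)
n_6 = (+0.9556, -0.2947)
  (0,1): δ = 135.59°  ·
  (0,2): δ = 96.54°  ·
  (0,3): δ = 56.82°  ·
  (0,4): δ = 7.60°  ✓
  (0,5): δ = 39.04°  ✓
  (0,6): δ = 82.56°  ·
  (1,2): δ = 140.94°  ·
  (1,3): δ = 101.23°  ·
  (1,4): δ = 36.81°  ✓
  (1,5): δ = 5.36°  ✓
  (1,6): δ = 38.16°  ✓
  (2,3): δ = 140.28°  ·
  (2,4): δ = 75.87°  ·
  (2,5): δ = 44.42°  ✓
  (2,6): δ = 0.90°  ✓
  (3,4): δ = 115.58°  ·
  (3,5): δ = 84.14°  ·
  (3,6): δ = 40.62°  ✓
  (4,5): δ = 148.55°  ·
  (4,6): δ = 105.03°  ·
  (5,6): δ = 136.48°  ·
antipodal pairs: 8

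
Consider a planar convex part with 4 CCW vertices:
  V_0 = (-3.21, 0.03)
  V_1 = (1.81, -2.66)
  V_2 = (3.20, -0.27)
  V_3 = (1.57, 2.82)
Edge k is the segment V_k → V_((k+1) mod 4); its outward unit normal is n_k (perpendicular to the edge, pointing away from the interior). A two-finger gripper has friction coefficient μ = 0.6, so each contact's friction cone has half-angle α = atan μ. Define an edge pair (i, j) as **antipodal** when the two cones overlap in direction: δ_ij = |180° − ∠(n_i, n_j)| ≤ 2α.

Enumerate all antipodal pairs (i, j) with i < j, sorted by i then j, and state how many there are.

α = atan 0.6 = 30.96°;  2α = 61.93°
n_0 = (-0.4723, -0.8814)
n_1 = (+0.8644, -0.5027)
n_2 = (+0.8845, +0.4666)
n_3 = (-0.5041, +0.8636)
  (0,1): δ = 92.00°  ·
  (0,2): δ = 34.00°  ✓
  (0,3): δ = 58.46°  ✓
  (1,2): δ = 122.01°  ·
  (1,3): δ = 29.55°  ✓
  (2,3): δ = 87.54°  ·
antipodal pairs: 3

count = 3; pairs: (0,2), (0,3), (1,3)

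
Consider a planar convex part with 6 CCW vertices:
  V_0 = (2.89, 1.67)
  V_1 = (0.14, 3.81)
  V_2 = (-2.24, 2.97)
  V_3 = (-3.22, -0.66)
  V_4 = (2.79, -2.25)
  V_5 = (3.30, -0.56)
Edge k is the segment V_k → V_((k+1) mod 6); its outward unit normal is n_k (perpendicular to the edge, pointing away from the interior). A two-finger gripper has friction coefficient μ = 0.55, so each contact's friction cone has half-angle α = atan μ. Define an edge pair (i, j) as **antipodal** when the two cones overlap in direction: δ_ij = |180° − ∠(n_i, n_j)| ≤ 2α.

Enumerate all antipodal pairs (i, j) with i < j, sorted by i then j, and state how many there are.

count = 5; pairs: (0,3), (1,3), (1,4), (2,4), (2,5)

α = atan 0.55 = 28.81°;  2α = 57.62°
n_0 = (+0.6141, +0.7892)
n_1 = (-0.3328, +0.9430)
n_2 = (-0.9654, +0.2606)
n_3 = (-0.2558, -0.9667)
n_4 = (+0.9574, -0.2889)
n_5 = (+0.9835, +0.1808)
  (0,1): δ = 122.67°  ·
  (0,2): δ = 67.22°  ·
  (0,3): δ = 23.07°  ✓
  (0,4): δ = 111.10°  ·
  (0,5): δ = 138.31°  ·
  (1,2): δ = 124.55°  ·
  (1,3): δ = 34.26°  ✓
  (1,4): δ = 53.77°  ✓
  (1,5): δ = 80.98°  ·
  (2,3): δ = 89.71°  ·
  (2,4): δ = 1.68°  ✓
  (2,5): δ = 25.53°  ✓
  (3,4): δ = 91.97°  ·
  (3,5): δ = 64.76°  ·
  (4,5): δ = 152.79°  ·
antipodal pairs: 5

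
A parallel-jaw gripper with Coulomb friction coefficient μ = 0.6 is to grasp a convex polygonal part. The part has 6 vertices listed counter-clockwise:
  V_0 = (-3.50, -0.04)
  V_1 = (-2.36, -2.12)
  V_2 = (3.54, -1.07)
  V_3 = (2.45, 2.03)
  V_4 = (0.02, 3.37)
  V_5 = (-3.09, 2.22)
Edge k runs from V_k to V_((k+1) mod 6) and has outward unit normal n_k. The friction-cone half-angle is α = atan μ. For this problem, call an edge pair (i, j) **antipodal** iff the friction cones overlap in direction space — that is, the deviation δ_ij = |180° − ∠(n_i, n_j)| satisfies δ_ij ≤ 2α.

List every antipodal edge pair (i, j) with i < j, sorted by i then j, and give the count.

count = 5; pairs: (0,2), (0,3), (1,3), (1,4), (2,5)

α = atan 0.6 = 30.96°;  2α = 61.93°
n_0 = (-0.8769, -0.4806)
n_1 = (+0.1752, -0.9845)
n_2 = (+0.9434, +0.3317)
n_3 = (+0.4829, +0.8757)
n_4 = (-0.3468, +0.9379)
n_5 = (-0.9839, +0.1785)
  (0,1): δ = 108.64°  ·
  (0,2): δ = 9.35°  ✓
  (0,3): δ = 32.40°  ✓
  (0,4): δ = 81.57°  ·
  (0,5): δ = 140.99°  ·
  (1,2): δ = 80.72°  ·
  (1,3): δ = 38.97°  ✓
  (1,4): δ = 10.20°  ✓
  (1,5): δ = 69.63°  ·
  (2,3): δ = 138.25°  ·
  (2,4): δ = 89.08°  ·
  (2,5): δ = 29.65°  ✓
  (3,4): δ = 130.83°  ·
  (3,5): δ = 71.41°  ·
  (4,5): δ = 120.58°  ·
antipodal pairs: 5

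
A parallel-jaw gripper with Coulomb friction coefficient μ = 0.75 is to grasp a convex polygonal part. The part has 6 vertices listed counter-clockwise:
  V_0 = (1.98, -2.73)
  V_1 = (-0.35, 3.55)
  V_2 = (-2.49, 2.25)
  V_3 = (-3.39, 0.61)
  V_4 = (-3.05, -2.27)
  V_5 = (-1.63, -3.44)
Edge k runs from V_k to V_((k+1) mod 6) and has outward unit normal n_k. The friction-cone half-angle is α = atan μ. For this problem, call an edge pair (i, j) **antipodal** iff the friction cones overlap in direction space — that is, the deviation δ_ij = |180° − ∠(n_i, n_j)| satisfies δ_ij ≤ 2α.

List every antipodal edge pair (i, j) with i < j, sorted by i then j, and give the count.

α = atan 0.75 = 36.87°;  2α = 73.74°
n_0 = (+0.9376, +0.3478)
n_1 = (-0.5192, +0.8547)
n_2 = (-0.8767, +0.4811)
n_3 = (-0.9931, -0.1172)
n_4 = (-0.6359, -0.7718)
n_5 = (+0.1930, -0.9812)
  (0,1): δ = 79.08°  ·
  (0,2): δ = 49.11°  ✓
  (0,3): δ = 13.62°  ✓
  (0,4): δ = 30.16°  ✓
  (0,5): δ = 80.77°  ·
  (1,2): δ = 150.03°  ·
  (1,3): δ = 114.54°  ·
  (1,4): δ = 70.76°  ✓
  (1,5): δ = 20.15°  ✓
  (2,3): δ = 144.51°  ·
  (2,4): δ = 100.73°  ·
  (2,5): δ = 50.12°  ✓
  (3,4): δ = 136.22°  ·
  (3,5): δ = 85.61°  ·
  (4,5): δ = 129.39°  ·
antipodal pairs: 6

count = 6; pairs: (0,2), (0,3), (0,4), (1,4), (1,5), (2,5)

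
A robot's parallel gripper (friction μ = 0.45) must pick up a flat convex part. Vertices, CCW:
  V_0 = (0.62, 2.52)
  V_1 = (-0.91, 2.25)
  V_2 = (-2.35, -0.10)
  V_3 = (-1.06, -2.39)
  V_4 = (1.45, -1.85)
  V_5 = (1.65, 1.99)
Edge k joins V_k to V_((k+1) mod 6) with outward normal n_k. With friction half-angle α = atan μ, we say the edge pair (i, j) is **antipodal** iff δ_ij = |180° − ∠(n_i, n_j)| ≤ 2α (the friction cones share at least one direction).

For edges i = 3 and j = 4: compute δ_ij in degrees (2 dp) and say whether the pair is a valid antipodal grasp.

α = atan 0.45 = 24.23°;  2α = 48.46°
edge 3: e_3 = (+2.51, +0.54);  n_3 = (+0.2103, -0.9776)
edge 4: e_4 = (+0.20, +3.84);  n_4 = (+0.9986, -0.0520)
∠(n_3, n_4) = 74.88°
δ = |180° − 74.88°| = 105.12°
105.12° > 2α = 48.46°  →  invalid

δ = 105.12°, invalid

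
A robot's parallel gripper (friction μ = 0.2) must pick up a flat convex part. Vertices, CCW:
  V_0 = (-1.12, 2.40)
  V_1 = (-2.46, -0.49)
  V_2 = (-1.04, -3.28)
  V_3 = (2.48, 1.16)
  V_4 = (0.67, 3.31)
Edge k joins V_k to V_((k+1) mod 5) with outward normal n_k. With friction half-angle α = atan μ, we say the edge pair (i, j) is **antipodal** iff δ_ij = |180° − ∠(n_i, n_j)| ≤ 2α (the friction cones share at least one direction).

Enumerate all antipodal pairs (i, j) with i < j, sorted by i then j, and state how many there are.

count = 2; pairs: (0,2), (1,3)

α = atan 0.2 = 11.31°;  2α = 22.62°
n_0 = (-0.9072, +0.4207)
n_1 = (-0.8912, -0.4536)
n_2 = (+0.7836, -0.6212)
n_3 = (+0.7650, +0.6440)
n_4 = (-0.4532, +0.8914)
  (0,1): δ = 128.15°  ·
  (0,2): δ = 13.53°  ✓
  (0,3): δ = 64.97°  ·
  (0,4): δ = 141.82°  ·
  (1,2): δ = 65.38°  ·
  (1,3): δ = 13.12°  ✓
  (1,4): δ = 89.97°  ·
  (2,3): δ = 101.50°  ·
  (2,4): δ = 24.65°  ·
  (3,4): δ = 103.14°  ·
antipodal pairs: 2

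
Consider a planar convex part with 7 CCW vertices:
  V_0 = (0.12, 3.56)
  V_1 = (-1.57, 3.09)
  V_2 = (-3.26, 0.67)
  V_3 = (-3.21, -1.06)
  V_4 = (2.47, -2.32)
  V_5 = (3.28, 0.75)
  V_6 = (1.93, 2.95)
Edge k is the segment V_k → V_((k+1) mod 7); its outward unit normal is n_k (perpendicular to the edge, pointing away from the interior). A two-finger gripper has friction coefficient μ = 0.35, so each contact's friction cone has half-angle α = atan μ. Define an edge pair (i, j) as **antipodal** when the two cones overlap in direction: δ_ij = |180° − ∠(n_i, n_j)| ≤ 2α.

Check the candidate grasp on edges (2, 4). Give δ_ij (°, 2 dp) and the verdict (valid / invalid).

δ = 16.44°, valid

α = atan 0.35 = 19.29°;  2α = 38.58°
edge 2: e_2 = (+0.05, -1.73);  n_2 = (-0.9996, -0.0289)
edge 4: e_4 = (+0.81, +3.07);  n_4 = (+0.9669, -0.2551)
∠(n_2, n_4) = 163.56°
δ = |180° − 163.56°| = 16.44°
16.44° ≤ 2α = 38.58°  →  valid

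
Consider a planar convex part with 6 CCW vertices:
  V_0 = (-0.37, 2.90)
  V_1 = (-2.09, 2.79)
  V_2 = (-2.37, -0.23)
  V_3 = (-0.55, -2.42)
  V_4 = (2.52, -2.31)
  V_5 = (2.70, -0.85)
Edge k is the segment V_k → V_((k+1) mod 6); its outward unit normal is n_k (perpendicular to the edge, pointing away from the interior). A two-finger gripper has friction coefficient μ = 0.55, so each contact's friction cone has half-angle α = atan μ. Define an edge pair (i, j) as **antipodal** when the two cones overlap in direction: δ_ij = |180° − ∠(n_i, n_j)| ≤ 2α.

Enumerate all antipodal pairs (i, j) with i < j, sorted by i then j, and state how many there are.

α = atan 0.55 = 28.81°;  2α = 57.62°
n_0 = (-0.0638, +0.9980)
n_1 = (-0.9957, +0.0923)
n_2 = (-0.7691, -0.6391)
n_3 = (+0.0358, -0.9994)
n_4 = (+0.9925, -0.1224)
n_5 = (+0.7738, +0.6335)
  (0,1): δ = 98.96°  ·
  (0,2): δ = 53.93°  ✓
  (0,3): δ = 1.61°  ✓
  (0,4): δ = 79.31°  ·
  (0,5): δ = 125.65°  ·
  (1,2): δ = 134.97°  ·
  (1,3): δ = 82.65°  ·
  (1,4): δ = 1.73°  ✓
  (1,5): δ = 44.60°  ✓
  (2,3): δ = 127.68°  ·
  (2,4): δ = 46.76°  ✓
  (2,5): δ = 0.42°  ✓
  (3,4): δ = 99.08°  ·
  (3,5): δ = 52.75°  ✓
  (4,5): δ = 133.67°  ·
antipodal pairs: 7

count = 7; pairs: (0,2), (0,3), (1,4), (1,5), (2,4), (2,5), (3,5)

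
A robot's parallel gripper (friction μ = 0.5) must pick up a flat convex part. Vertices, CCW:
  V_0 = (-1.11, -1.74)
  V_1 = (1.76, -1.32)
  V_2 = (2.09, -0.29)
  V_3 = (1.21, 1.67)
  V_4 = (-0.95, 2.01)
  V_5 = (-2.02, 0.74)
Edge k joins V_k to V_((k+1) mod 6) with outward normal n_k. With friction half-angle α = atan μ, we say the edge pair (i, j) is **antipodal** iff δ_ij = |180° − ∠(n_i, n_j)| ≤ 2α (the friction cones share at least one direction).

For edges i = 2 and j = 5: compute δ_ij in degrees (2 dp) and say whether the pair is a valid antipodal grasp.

α = atan 0.5 = 26.57°;  2α = 53.13°
edge 2: e_2 = (-0.88, +1.96);  n_2 = (+0.9123, +0.4096)
edge 5: e_5 = (+0.91, -2.48);  n_5 = (-0.9388, -0.3445)
∠(n_2, n_5) = 175.97°
δ = |180° − 175.97°| = 4.03°
4.03° ≤ 2α = 53.13°  →  valid

δ = 4.03°, valid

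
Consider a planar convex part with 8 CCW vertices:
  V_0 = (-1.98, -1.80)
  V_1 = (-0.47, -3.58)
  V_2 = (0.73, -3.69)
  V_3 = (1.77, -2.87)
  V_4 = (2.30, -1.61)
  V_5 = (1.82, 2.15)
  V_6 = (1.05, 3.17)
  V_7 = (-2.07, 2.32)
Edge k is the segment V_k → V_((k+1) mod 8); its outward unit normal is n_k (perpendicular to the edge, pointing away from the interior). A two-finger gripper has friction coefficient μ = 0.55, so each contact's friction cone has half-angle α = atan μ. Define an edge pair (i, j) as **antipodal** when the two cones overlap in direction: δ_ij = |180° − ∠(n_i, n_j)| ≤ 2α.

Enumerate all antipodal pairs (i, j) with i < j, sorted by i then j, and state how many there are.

count = 10; pairs: (0,4), (0,5), (1,5), (1,6), (2,6), (2,7), (3,6), (3,7), (4,7), (5,7)

α = atan 0.55 = 28.81°;  2α = 57.62°
n_0 = (-0.7626, -0.6469)
n_1 = (-0.0913, -0.9958)
n_2 = (+0.6192, -0.7853)
n_3 = (+0.9218, -0.3877)
n_4 = (+0.9919, +0.1266)
n_5 = (+0.7981, +0.6025)
n_6 = (-0.2629, +0.9648)
n_7 = (-0.9998, -0.0218)
  (0,1): δ = 135.55°  ·
  (0,2): δ = 92.05°  ·
  (0,3): δ = 63.12°  ·
  (0,4): δ = 33.03°  ✓
  (0,5): δ = 3.26°  ✓
  (0,6): δ = 64.93°  ·
  (0,7): δ = 140.94°  ·
  (1,2): δ = 136.51°  ·
  (1,3): δ = 107.58°  ·
  (1,4): δ = 77.49°  ·
  (1,5): δ = 47.71°  ✓
  (1,6): δ = 20.48°  ✓
  (1,7): δ = 96.49°  ·
  (2,3): δ = 151.07°  ·
  (2,4): δ = 120.98°  ·
  (2,5): δ = 91.21°  ·
  (2,6): δ = 23.01°  ✓
  (2,7): δ = 53.00°  ✓
  (3,4): δ = 149.91°  ·
  (3,5): δ = 120.14°  ·
  (3,6): δ = 51.95°  ✓
  (3,7): δ = 24.06°  ✓
  (4,5): δ = 150.23°  ·
  (4,6): δ = 82.04°  ·
  (4,7): δ = 6.02°  ✓
  (5,6): δ = 111.81°  ·
  (5,7): δ = 35.80°  ✓
  (6,7): δ = 103.99°  ·
antipodal pairs: 10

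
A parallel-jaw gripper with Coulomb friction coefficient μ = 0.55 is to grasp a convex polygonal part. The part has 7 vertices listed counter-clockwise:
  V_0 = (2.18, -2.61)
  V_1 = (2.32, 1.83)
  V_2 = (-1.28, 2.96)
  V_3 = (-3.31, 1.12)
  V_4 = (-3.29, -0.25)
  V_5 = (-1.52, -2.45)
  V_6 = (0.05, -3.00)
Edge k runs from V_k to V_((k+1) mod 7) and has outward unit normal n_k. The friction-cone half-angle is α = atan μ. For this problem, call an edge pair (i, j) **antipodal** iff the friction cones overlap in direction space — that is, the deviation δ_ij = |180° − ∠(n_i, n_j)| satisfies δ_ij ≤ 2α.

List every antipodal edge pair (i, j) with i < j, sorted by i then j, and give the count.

count = 7; pairs: (0,2), (0,3), (0,4), (1,4), (1,5), (1,6), (2,6)

α = atan 0.55 = 28.81°;  2α = 57.62°
n_0 = (+0.9995, -0.0315)
n_1 = (+0.2995, +0.9541)
n_2 = (-0.6716, +0.7409)
n_3 = (-0.9999, -0.0146)
n_4 = (-0.7791, -0.6269)
n_5 = (-0.3306, -0.9438)
n_6 = (+0.1801, -0.9836)
  (0,1): δ = 105.62°  ·
  (0,2): δ = 46.00°  ✓
  (0,3): δ = 2.64°  ✓
  (0,4): δ = 40.62°  ✓
  (0,5): δ = 72.50°  ·
  (0,6): δ = 102.18°  ·
  (1,2): δ = 120.38°  ·
  (1,3): δ = 71.74°  ·
  (1,4): δ = 33.76°  ✓
  (1,5): δ = 1.88°  ✓
  (1,6): δ = 27.80°  ✓
  (2,3): δ = 131.35°  ·
  (2,4): δ = 93.37°  ·
  (2,5): δ = 61.50°  ·
  (2,6): δ = 31.81°  ✓
  (3,4): δ = 142.02°  ·
  (3,5): δ = 110.14°  ·
  (3,6): δ = 80.46°  ·
  (4,5): δ = 148.12°  ·
  (4,6): δ = 118.44°  ·
  (5,6): δ = 150.32°  ·
antipodal pairs: 7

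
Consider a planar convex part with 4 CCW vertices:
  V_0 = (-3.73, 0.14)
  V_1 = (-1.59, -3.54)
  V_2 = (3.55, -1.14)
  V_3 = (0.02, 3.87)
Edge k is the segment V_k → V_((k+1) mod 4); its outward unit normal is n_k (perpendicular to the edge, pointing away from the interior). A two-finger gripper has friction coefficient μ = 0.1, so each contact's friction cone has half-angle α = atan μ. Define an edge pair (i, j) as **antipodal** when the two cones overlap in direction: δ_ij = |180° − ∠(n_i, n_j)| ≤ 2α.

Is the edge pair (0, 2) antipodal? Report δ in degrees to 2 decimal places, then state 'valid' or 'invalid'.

α = atan 0.1 = 5.71°;  2α = 11.42°
edge 0: e_0 = (+2.14, -3.68);  n_0 = (-0.8645, -0.5027)
edge 2: e_2 = (-3.53, +5.01);  n_2 = (+0.8175, +0.5760)
∠(n_0, n_2) = 175.01°
δ = |180° − 175.01°| = 4.99°
4.99° ≤ 2α = 11.42°  →  valid

δ = 4.99°, valid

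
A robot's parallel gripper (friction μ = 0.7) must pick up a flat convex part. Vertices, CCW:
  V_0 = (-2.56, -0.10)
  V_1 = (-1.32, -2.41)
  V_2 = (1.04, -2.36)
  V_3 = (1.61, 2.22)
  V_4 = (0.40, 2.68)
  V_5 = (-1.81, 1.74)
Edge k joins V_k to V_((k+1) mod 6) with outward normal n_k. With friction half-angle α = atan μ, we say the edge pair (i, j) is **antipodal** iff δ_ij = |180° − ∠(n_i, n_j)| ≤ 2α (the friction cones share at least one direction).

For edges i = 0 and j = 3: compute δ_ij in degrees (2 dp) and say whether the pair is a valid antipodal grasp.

α = atan 0.7 = 34.99°;  2α = 69.98°
edge 0: e_0 = (+1.24, -2.31);  n_0 = (-0.8811, -0.4730)
edge 3: e_3 = (-1.21, +0.46);  n_3 = (+0.3554, +0.9347)
∠(n_0, n_3) = 139.04°
δ = |180° − 139.04°| = 40.96°
40.96° ≤ 2α = 69.98°  →  valid

δ = 40.96°, valid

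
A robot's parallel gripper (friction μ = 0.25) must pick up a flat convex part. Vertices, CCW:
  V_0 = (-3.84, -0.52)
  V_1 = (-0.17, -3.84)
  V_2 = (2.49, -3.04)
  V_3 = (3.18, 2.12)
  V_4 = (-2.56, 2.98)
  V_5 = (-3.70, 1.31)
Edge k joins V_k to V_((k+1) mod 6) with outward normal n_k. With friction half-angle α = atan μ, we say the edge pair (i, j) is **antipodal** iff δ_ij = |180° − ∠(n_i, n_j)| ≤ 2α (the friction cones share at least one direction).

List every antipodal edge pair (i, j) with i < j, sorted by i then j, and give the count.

α = atan 0.25 = 14.04°;  2α = 28.07°
n_0 = (-0.6709, -0.7416)
n_1 = (+0.2880, -0.9576)
n_2 = (+0.9912, -0.1325)
n_3 = (+0.1482, +0.9890)
n_4 = (-0.8259, +0.5638)
n_5 = (-0.9971, +0.0763)
  (0,1): δ = 121.13°  ·
  (0,2): δ = 55.48°  ·
  (0,3): δ = 33.61°  ·
  (0,4): δ = 97.81°  ·
  (0,5): δ = 127.76°  ·
  (1,2): δ = 114.36°  ·
  (1,3): δ = 25.26°  ✓
  (1,4): δ = 38.94°  ·
  (1,5): δ = 68.89°  ·
  (2,3): δ = 90.90°  ·
  (2,4): δ = 26.70°  ✓
  (2,5): δ = 3.24°  ✓
  (3,4): δ = 115.80°  ·
  (3,5): δ = 85.85°  ·
  (4,5): δ = 150.06°  ·
antipodal pairs: 3

count = 3; pairs: (1,3), (2,4), (2,5)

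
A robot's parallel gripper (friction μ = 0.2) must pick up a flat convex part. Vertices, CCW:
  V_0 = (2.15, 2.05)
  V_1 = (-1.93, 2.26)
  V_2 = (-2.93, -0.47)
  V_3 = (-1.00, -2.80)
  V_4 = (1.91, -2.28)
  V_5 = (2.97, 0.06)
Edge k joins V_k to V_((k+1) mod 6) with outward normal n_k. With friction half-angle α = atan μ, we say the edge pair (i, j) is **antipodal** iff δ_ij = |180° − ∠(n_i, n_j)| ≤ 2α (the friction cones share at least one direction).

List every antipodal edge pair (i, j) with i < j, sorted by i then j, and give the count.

count = 3; pairs: (0,3), (1,4), (2,5)

α = atan 0.2 = 11.31°;  2α = 22.62°
n_0 = (+0.0514, +0.9987)
n_1 = (-0.9390, +0.3440)
n_2 = (-0.7701, -0.6379)
n_3 = (+0.1759, -0.9844)
n_4 = (+0.9109, -0.4126)
n_5 = (+0.9246, +0.3810)
  (0,1): δ = 107.17°  ·
  (0,2): δ = 47.42°  ·
  (0,3): δ = 13.08°  ✓
  (0,4): δ = 68.58°  ·
  (0,5): δ = 115.34°  ·
  (1,2): δ = 120.25°  ·
  (1,3): δ = 59.75°  ·
  (1,4): δ = 4.25°  ✓
  (1,5): δ = 42.51°  ·
  (2,3): δ = 119.50°  ·
  (2,4): δ = 64.01°  ·
  (2,5): δ = 17.24°  ✓
  (3,4): δ = 124.50°  ·
  (3,5): δ = 77.74°  ·
  (4,5): δ = 133.24°  ·
antipodal pairs: 3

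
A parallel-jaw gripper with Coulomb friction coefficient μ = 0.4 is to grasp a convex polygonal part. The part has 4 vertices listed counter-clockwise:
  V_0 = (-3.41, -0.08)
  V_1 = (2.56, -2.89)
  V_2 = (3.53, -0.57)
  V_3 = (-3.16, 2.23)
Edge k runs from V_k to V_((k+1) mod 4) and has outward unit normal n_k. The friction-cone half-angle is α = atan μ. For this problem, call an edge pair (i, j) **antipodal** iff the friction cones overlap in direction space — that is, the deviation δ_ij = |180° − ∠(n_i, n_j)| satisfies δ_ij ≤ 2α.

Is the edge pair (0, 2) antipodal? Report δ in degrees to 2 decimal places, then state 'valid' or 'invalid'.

α = atan 0.4 = 21.80°;  2α = 43.60°
edge 0: e_0 = (+5.97, -2.81);  n_0 = (-0.4259, -0.9048)
edge 2: e_2 = (-6.69, +2.80);  n_2 = (+0.3861, +0.9225)
∠(n_0, n_2) = 177.51°
δ = |180° − 177.51°| = 2.49°
2.49° ≤ 2α = 43.60°  →  valid

δ = 2.49°, valid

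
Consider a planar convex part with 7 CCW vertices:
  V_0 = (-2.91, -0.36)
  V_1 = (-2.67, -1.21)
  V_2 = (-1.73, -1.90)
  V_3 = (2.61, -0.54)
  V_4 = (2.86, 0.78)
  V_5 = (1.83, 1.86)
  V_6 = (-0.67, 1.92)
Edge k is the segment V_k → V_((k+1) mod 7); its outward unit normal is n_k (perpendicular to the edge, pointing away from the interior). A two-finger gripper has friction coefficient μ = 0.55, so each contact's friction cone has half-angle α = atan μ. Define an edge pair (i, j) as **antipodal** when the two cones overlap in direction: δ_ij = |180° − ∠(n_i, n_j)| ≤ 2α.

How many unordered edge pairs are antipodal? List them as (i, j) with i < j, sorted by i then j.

α = atan 0.55 = 28.81°;  2α = 57.62°
n_0 = (-0.9624, -0.2717)
n_1 = (-0.5917, -0.8061)
n_2 = (+0.2990, -0.9542)
n_3 = (+0.9825, -0.1861)
n_4 = (+0.7237, +0.6902)
n_5 = (+0.0240, +0.9997)
n_6 = (-0.7133, +0.7008)
  (0,1): δ = 142.05°  ·
  (0,2): δ = 88.37°  ·
  (0,3): δ = 26.49°  ✓
  (0,4): δ = 27.88°  ✓
  (0,5): δ = 72.86°  ·
  (0,6): δ = 119.74°  ·
  (1,2): δ = 126.32°  ·
  (1,3): δ = 64.44°  ·
  (1,4): δ = 10.08°  ✓
  (1,5): δ = 34.91°  ✓
  (1,6): δ = 81.79°  ·
  (2,3): δ = 118.12°  ·
  (2,4): δ = 63.76°  ·
  (2,5): δ = 18.77°  ✓
  (2,6): δ = 28.11°  ✓
  (3,4): δ = 125.63°  ·
  (3,5): δ = 80.65°  ·
  (3,6): δ = 33.77°  ✓
  (4,5): δ = 135.02°  ·
  (4,6): δ = 88.14°  ·
  (5,6): δ = 133.12°  ·
antipodal pairs: 7

count = 7; pairs: (0,3), (0,4), (1,4), (1,5), (2,5), (2,6), (3,6)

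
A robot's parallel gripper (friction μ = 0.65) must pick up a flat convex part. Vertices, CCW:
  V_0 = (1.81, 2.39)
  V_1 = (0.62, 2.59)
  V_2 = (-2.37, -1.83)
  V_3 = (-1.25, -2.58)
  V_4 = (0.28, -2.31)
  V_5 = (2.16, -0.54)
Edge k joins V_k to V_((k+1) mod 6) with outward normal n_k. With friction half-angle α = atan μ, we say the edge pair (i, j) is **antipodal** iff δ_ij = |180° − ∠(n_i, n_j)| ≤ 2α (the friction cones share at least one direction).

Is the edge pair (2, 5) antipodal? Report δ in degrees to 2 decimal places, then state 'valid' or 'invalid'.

α = atan 0.65 = 33.02°;  2α = 66.05°
edge 2: e_2 = (+1.12, -0.75);  n_2 = (-0.5564, -0.8309)
edge 5: e_5 = (-0.35, +2.93);  n_5 = (+0.9929, +0.1186)
∠(n_2, n_5) = 130.62°
δ = |180° − 130.62°| = 49.38°
49.38° ≤ 2α = 66.05°  →  valid

δ = 49.38°, valid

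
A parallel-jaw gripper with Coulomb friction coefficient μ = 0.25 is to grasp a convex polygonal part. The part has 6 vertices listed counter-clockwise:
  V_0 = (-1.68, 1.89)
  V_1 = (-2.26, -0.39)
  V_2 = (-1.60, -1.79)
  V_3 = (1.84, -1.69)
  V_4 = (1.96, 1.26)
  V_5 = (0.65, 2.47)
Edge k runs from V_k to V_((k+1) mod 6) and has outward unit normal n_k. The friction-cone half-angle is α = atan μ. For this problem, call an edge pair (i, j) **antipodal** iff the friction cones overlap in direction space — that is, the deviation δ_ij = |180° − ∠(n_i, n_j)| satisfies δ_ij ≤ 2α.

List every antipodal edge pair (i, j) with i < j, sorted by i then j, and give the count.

count = 4; pairs: (0,3), (1,3), (1,4), (2,5)

α = atan 0.25 = 14.04°;  2α = 28.07°
n_0 = (-0.9691, +0.2465)
n_1 = (-0.9045, -0.4264)
n_2 = (+0.0291, -0.9996)
n_3 = (+0.9992, -0.0406)
n_4 = (+0.6785, +0.7346)
n_5 = (-0.2416, +0.9704)
  (0,1): δ = 140.49°  ·
  (0,2): δ = 74.06°  ·
  (0,3): δ = 11.94°  ✓
  (0,4): δ = 61.54°  ·
  (0,5): δ = 118.25°  ·
  (1,2): δ = 113.58°  ·
  (1,3): δ = 27.57°  ✓
  (1,4): δ = 22.03°  ✓
  (1,5): δ = 78.74°  ·
  (2,3): δ = 93.99°  ·
  (2,4): δ = 44.39°  ·
  (2,5): δ = 12.31°  ✓
  (3,4): δ = 130.40°  ·
  (3,5): δ = 73.69°  ·
  (4,5): δ = 123.29°  ·
antipodal pairs: 4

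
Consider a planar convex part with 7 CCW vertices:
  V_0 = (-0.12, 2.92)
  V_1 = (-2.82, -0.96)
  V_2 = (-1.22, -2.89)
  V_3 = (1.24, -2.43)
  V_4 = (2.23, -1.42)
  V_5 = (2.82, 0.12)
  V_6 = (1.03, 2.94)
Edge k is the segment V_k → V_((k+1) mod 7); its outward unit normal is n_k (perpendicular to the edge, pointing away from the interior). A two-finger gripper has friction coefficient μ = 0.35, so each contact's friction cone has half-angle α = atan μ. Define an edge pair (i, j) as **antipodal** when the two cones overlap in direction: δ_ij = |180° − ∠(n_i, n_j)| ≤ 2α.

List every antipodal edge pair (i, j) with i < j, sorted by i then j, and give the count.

count = 4; pairs: (0,3), (0,4), (1,5), (2,6)

α = atan 0.35 = 19.29°;  2α = 38.58°
n_0 = (-0.8208, +0.5712)
n_1 = (-0.7699, -0.6382)
n_2 = (+0.1838, -0.9830)
n_3 = (+0.7141, -0.7000)
n_4 = (+0.9338, -0.3578)
n_5 = (+0.8443, +0.5359)
n_6 = (-0.0174, +0.9998)
  (0,1): δ = 105.51°  ·
  (0,2): δ = 44.58°  ·
  (0,3): δ = 9.59°  ✓
  (0,4): δ = 13.87°  ✓
  (0,5): δ = 67.24°  ·
  (0,6): δ = 125.83°  ·
  (1,2): δ = 119.07°  ·
  (1,3): δ = 84.09°  ·
  (1,4): δ = 60.62°  ·
  (1,5): δ = 7.25°  ✓
  (1,6): δ = 51.34°  ·
  (2,3): δ = 145.02°  ·
  (2,4): δ = 121.55°  ·
  (2,5): δ = 68.19°  ·
  (2,6): δ = 9.60°  ✓
  (3,4): δ = 156.54°  ·
  (3,5): δ = 103.17°  ·
  (3,6): δ = 44.58°  ·
  (4,5): δ = 126.63°  ·
  (4,6): δ = 68.04°  ·
  (5,6): δ = 121.41°  ·
antipodal pairs: 4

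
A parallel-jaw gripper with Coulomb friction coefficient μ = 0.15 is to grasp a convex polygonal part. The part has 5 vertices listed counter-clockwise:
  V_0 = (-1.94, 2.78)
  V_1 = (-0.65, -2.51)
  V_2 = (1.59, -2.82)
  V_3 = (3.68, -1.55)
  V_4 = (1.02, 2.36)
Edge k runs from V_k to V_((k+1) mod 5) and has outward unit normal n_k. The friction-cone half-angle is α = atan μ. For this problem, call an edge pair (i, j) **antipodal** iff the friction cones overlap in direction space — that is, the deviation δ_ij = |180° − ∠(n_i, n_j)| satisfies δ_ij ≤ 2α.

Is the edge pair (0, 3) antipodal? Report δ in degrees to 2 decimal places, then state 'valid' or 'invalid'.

δ = 20.52°, invalid

α = atan 0.15 = 8.53°;  2α = 17.06°
edge 0: e_0 = (+1.29, -5.29);  n_0 = (-0.9715, -0.2369)
edge 3: e_3 = (-2.66, +3.91);  n_3 = (+0.8268, +0.5625)
∠(n_0, n_3) = 159.48°
δ = |180° − 159.48°| = 20.52°
20.52° > 2α = 17.06°  →  invalid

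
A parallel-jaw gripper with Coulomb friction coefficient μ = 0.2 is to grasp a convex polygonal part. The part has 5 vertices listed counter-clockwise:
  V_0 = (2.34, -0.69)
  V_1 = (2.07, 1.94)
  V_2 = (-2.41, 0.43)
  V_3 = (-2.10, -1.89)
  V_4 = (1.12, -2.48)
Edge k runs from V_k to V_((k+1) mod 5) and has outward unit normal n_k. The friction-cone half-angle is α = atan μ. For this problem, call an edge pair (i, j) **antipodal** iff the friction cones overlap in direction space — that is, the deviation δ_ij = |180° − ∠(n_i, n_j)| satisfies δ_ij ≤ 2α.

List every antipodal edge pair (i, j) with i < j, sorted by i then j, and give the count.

α = atan 0.2 = 11.31°;  2α = 22.62°
n_0 = (+0.9948, +0.1021)
n_1 = (-0.3194, +0.9476)
n_2 = (-0.9912, -0.1324)
n_3 = (-0.1802, -0.9836)
n_4 = (+0.8263, -0.5632)
  (0,1): δ = 77.23°  ·
  (0,2): δ = 1.75°  ✓
  (0,3): δ = 73.76°  ·
  (0,4): δ = 139.86°  ·
  (1,2): δ = 101.02°  ·
  (1,3): δ = 29.01°  ·
  (1,4): δ = 37.10°  ·
  (2,3): δ = 107.99°  ·
  (2,4): δ = 41.89°  ·
  (3,4): δ = 113.89°  ·
antipodal pairs: 1

count = 1; pairs: (0,2)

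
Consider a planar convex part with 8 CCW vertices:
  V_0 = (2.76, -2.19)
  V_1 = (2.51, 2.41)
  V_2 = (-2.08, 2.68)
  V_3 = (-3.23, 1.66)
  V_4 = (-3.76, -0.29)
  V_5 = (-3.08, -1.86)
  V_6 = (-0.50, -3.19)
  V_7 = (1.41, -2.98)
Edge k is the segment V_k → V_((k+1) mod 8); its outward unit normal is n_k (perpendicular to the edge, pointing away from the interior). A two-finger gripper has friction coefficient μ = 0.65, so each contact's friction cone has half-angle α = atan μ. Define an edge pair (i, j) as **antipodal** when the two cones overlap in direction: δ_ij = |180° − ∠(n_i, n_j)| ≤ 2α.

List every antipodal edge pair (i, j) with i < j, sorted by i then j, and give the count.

α = atan 0.65 = 33.02°;  2α = 66.05°
n_0 = (+0.9985, +0.0543)
n_1 = (+0.0587, +0.9983)
n_2 = (-0.6636, +0.7481)
n_3 = (-0.9650, +0.2623)
n_4 = (-0.9176, -0.3974)
n_5 = (-0.4582, -0.8888)
n_6 = (+0.1093, -0.9940)
n_7 = (+0.5051, -0.8631)
  (0,1): δ = 96.48°  ·
  (0,2): δ = 51.54°  ✓
  (0,3): δ = 18.32°  ✓
  (0,4): δ = 20.31°  ✓
  (0,5): δ = 59.62°  ✓
  (0,6): δ = 93.16°  ·
  (0,7): δ = 117.22°  ·
  (1,2): δ = 135.06°  ·
  (1,3): δ = 101.84°  ·
  (1,4): δ = 63.22°  ✓
  (1,5): δ = 23.90°  ✓
  (1,6): δ = 9.64°  ✓
  (1,7): δ = 33.70°  ✓
  (2,3): δ = 146.78°  ·
  (2,4): δ = 108.15°  ·
  (2,5): δ = 68.84°  ·
  (2,6): δ = 35.30°  ✓
  (2,7): δ = 11.24°  ✓
  (3,4): δ = 141.38°  ·
  (3,5): δ = 102.07°  ·
  (3,6): δ = 68.52°  ·
  (3,7): δ = 44.46°  ✓
  (4,5): δ = 140.69°  ·
  (4,6): δ = 107.14°  ·
  (4,7): δ = 83.08°  ·
  (5,6): δ = 146.45°  ·
  (5,7): δ = 122.39°  ·
  (6,7): δ = 155.94°  ·
antipodal pairs: 11

count = 11; pairs: (0,2), (0,3), (0,4), (0,5), (1,4), (1,5), (1,6), (1,7), (2,6), (2,7), (3,7)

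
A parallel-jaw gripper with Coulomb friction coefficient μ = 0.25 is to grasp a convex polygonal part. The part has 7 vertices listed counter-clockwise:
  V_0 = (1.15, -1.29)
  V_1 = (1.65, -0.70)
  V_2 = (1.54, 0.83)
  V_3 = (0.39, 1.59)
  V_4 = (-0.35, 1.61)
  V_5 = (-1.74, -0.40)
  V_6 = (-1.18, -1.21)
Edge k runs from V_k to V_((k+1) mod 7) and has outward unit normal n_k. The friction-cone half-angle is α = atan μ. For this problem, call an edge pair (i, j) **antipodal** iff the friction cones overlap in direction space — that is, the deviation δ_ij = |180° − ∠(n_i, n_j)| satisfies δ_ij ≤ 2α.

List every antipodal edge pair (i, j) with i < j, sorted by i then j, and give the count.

count = 3; pairs: (0,4), (2,5), (3,6)

α = atan 0.25 = 14.04°;  2α = 28.07°
n_0 = (+0.7629, -0.6465)
n_1 = (+0.9974, +0.0717)
n_2 = (+0.5513, +0.8343)
n_3 = (+0.0270, +0.9996)
n_4 = (-0.8225, +0.5688)
n_5 = (-0.8226, -0.5687)
n_6 = (-0.0343, -0.9994)
  (0,1): δ = 135.61°  ·
  (0,2): δ = 83.18°  ·
  (0,3): δ = 51.27°  ·
  (0,4): δ = 5.61°  ✓
  (0,5): δ = 74.94°  ·
  (0,6): δ = 128.31°  ·
  (1,2): δ = 127.57°  ·
  (1,3): δ = 95.66°  ·
  (1,4): δ = 38.78°  ·
  (1,5): δ = 30.55°  ·
  (1,6): δ = 83.92°  ·
  (2,3): δ = 148.09°  ·
  (2,4): δ = 91.21°  ·
  (2,5): δ = 21.88°  ✓
  (2,6): δ = 31.49°  ·
  (3,4): δ = 123.12°  ·
  (3,5): δ = 53.79°  ·
  (3,6): δ = 0.42°  ✓
  (4,5): δ = 110.68°  ·
  (4,6): δ = 57.30°  ·
  (5,6): δ = 126.62°  ·
antipodal pairs: 3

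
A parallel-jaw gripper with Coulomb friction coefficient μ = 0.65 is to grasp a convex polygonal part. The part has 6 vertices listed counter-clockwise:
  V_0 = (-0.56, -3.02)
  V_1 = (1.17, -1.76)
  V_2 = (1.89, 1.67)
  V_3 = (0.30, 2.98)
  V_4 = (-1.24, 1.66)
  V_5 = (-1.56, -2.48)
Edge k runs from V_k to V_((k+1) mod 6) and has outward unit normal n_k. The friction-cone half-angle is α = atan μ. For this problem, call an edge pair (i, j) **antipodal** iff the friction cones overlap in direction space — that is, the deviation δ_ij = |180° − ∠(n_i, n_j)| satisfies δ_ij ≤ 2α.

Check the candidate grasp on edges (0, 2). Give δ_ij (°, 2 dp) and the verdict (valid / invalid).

α = atan 0.65 = 33.02°;  2α = 66.05°
edge 0: e_0 = (+1.73, +1.26);  n_0 = (+0.5887, -0.8083)
edge 2: e_2 = (-1.59, +1.31);  n_2 = (+0.6359, +0.7718)
∠(n_0, n_2) = 104.45°
δ = |180° − 104.45°| = 75.55°
75.55° > 2α = 66.05°  →  invalid

δ = 75.55°, invalid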